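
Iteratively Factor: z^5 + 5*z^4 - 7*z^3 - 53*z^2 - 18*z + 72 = (z + 3)*(z^4 + 2*z^3 - 13*z^2 - 14*z + 24) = (z + 2)*(z + 3)*(z^3 - 13*z + 12) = (z - 1)*(z + 2)*(z + 3)*(z^2 + z - 12) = (z - 1)*(z + 2)*(z + 3)*(z + 4)*(z - 3)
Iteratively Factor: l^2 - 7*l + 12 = (l - 3)*(l - 4)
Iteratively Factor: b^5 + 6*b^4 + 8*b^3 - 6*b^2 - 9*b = (b)*(b^4 + 6*b^3 + 8*b^2 - 6*b - 9) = b*(b + 3)*(b^3 + 3*b^2 - b - 3) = b*(b + 3)^2*(b^2 - 1) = b*(b + 1)*(b + 3)^2*(b - 1)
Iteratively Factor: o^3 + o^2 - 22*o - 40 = (o + 4)*(o^2 - 3*o - 10) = (o - 5)*(o + 4)*(o + 2)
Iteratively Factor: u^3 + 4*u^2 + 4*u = (u + 2)*(u^2 + 2*u) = (u + 2)^2*(u)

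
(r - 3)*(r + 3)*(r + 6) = r^3 + 6*r^2 - 9*r - 54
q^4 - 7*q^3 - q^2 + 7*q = q*(q - 7)*(q - 1)*(q + 1)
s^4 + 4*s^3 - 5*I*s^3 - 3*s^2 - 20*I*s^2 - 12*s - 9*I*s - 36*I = (s + 4)*(s - 3*I)^2*(s + I)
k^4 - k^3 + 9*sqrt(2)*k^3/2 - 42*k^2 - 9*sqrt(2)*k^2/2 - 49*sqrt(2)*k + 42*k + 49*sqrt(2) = (k - 1)*(k - 7*sqrt(2)/2)*(k + sqrt(2))*(k + 7*sqrt(2))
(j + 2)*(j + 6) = j^2 + 8*j + 12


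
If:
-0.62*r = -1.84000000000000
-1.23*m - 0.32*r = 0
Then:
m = -0.77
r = 2.97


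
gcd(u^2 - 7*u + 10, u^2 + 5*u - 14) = u - 2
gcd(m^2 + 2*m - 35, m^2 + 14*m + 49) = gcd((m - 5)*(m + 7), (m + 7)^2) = m + 7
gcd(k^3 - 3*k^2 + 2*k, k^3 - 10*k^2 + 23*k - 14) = k^2 - 3*k + 2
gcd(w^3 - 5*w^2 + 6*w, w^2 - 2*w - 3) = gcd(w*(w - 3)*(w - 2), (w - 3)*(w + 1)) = w - 3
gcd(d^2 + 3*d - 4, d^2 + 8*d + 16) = d + 4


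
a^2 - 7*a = a*(a - 7)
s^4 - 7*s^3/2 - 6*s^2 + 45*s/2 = s*(s - 3)^2*(s + 5/2)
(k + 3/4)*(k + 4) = k^2 + 19*k/4 + 3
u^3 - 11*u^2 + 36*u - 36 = (u - 6)*(u - 3)*(u - 2)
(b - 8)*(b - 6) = b^2 - 14*b + 48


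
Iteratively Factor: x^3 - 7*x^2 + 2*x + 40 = (x - 5)*(x^2 - 2*x - 8) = (x - 5)*(x - 4)*(x + 2)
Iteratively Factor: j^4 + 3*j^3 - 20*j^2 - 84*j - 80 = (j + 2)*(j^3 + j^2 - 22*j - 40) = (j + 2)^2*(j^2 - j - 20) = (j + 2)^2*(j + 4)*(j - 5)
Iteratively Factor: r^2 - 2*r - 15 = (r + 3)*(r - 5)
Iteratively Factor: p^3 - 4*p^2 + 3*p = (p - 3)*(p^2 - p) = p*(p - 3)*(p - 1)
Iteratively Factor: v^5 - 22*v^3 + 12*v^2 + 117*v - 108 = (v - 3)*(v^4 + 3*v^3 - 13*v^2 - 27*v + 36) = (v - 3)^2*(v^3 + 6*v^2 + 5*v - 12) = (v - 3)^2*(v + 4)*(v^2 + 2*v - 3) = (v - 3)^2*(v + 3)*(v + 4)*(v - 1)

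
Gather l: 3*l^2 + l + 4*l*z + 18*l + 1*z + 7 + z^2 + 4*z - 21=3*l^2 + l*(4*z + 19) + z^2 + 5*z - 14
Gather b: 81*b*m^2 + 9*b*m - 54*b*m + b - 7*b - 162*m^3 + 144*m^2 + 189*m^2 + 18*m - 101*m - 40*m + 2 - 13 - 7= b*(81*m^2 - 45*m - 6) - 162*m^3 + 333*m^2 - 123*m - 18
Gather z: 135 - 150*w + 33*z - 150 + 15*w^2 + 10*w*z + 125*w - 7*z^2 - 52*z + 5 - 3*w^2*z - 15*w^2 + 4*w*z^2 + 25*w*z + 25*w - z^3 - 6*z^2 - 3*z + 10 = -z^3 + z^2*(4*w - 13) + z*(-3*w^2 + 35*w - 22)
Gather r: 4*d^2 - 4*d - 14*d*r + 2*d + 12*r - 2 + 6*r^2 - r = 4*d^2 - 2*d + 6*r^2 + r*(11 - 14*d) - 2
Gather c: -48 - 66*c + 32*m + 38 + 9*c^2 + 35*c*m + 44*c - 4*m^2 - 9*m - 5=9*c^2 + c*(35*m - 22) - 4*m^2 + 23*m - 15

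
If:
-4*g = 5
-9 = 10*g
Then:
No Solution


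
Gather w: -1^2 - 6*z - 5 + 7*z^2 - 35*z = 7*z^2 - 41*z - 6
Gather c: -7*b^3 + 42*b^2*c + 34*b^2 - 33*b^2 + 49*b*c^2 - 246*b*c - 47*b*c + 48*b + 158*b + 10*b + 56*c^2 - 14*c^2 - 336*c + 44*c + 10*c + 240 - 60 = -7*b^3 + b^2 + 216*b + c^2*(49*b + 42) + c*(42*b^2 - 293*b - 282) + 180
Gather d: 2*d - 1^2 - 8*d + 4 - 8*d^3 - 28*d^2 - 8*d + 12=-8*d^3 - 28*d^2 - 14*d + 15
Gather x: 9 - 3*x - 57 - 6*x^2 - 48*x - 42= -6*x^2 - 51*x - 90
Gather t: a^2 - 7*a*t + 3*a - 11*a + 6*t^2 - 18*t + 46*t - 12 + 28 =a^2 - 8*a + 6*t^2 + t*(28 - 7*a) + 16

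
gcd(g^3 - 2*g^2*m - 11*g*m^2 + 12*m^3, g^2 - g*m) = g - m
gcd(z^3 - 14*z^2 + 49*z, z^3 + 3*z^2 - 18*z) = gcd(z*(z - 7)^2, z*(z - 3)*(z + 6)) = z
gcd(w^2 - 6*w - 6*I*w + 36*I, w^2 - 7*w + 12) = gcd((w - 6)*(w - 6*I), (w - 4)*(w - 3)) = 1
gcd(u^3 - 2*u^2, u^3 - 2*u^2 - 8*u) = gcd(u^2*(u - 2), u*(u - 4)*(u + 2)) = u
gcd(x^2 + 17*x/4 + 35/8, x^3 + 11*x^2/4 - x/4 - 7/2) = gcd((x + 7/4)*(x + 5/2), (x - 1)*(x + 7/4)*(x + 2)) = x + 7/4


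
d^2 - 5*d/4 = d*(d - 5/4)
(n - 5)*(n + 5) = n^2 - 25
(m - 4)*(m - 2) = m^2 - 6*m + 8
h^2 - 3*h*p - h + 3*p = (h - 1)*(h - 3*p)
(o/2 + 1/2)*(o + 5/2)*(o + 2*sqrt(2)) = o^3/2 + sqrt(2)*o^2 + 7*o^2/4 + 5*o/4 + 7*sqrt(2)*o/2 + 5*sqrt(2)/2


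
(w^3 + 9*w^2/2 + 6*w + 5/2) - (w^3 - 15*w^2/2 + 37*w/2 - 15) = 12*w^2 - 25*w/2 + 35/2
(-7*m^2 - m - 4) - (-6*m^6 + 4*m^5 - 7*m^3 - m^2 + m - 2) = 6*m^6 - 4*m^5 + 7*m^3 - 6*m^2 - 2*m - 2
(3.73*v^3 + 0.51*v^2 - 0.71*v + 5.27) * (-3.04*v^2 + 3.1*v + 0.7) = -11.3392*v^5 + 10.0126*v^4 + 6.3504*v^3 - 17.8648*v^2 + 15.84*v + 3.689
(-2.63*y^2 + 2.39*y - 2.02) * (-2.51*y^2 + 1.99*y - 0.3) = 6.6013*y^4 - 11.2326*y^3 + 10.6153*y^2 - 4.7368*y + 0.606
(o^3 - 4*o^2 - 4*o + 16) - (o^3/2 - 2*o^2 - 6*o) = o^3/2 - 2*o^2 + 2*o + 16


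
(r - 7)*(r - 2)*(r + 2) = r^3 - 7*r^2 - 4*r + 28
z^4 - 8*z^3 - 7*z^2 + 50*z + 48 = (z - 8)*(z - 3)*(z + 1)*(z + 2)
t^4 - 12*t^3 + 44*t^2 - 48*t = t*(t - 6)*(t - 4)*(t - 2)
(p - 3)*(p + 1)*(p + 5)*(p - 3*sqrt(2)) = p^4 - 3*sqrt(2)*p^3 + 3*p^3 - 13*p^2 - 9*sqrt(2)*p^2 - 15*p + 39*sqrt(2)*p + 45*sqrt(2)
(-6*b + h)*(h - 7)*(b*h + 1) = -6*b^2*h^2 + 42*b^2*h + b*h^3 - 7*b*h^2 - 6*b*h + 42*b + h^2 - 7*h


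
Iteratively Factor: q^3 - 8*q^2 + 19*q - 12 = (q - 1)*(q^2 - 7*q + 12) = (q - 3)*(q - 1)*(q - 4)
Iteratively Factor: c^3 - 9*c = (c + 3)*(c^2 - 3*c) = (c - 3)*(c + 3)*(c)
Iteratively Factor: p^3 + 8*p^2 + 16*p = (p + 4)*(p^2 + 4*p) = p*(p + 4)*(p + 4)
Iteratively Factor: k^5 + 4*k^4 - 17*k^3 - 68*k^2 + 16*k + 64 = (k - 4)*(k^4 + 8*k^3 + 15*k^2 - 8*k - 16) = (k - 4)*(k - 1)*(k^3 + 9*k^2 + 24*k + 16) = (k - 4)*(k - 1)*(k + 1)*(k^2 + 8*k + 16) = (k - 4)*(k - 1)*(k + 1)*(k + 4)*(k + 4)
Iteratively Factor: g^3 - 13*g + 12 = (g - 1)*(g^2 + g - 12) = (g - 1)*(g + 4)*(g - 3)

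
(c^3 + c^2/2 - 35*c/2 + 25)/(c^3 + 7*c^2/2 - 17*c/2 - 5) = (2*c - 5)/(2*c + 1)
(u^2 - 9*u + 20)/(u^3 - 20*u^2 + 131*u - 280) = (u - 4)/(u^2 - 15*u + 56)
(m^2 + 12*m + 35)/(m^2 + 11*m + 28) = (m + 5)/(m + 4)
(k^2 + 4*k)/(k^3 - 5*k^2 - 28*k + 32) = k/(k^2 - 9*k + 8)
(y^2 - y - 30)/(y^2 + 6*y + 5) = (y - 6)/(y + 1)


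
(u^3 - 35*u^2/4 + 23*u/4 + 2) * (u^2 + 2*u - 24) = u^5 - 27*u^4/4 - 143*u^3/4 + 447*u^2/2 - 134*u - 48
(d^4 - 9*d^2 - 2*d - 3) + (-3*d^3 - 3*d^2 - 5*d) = d^4 - 3*d^3 - 12*d^2 - 7*d - 3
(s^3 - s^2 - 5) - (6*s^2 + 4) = s^3 - 7*s^2 - 9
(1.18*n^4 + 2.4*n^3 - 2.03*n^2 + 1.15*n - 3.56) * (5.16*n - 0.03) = 6.0888*n^5 + 12.3486*n^4 - 10.5468*n^3 + 5.9949*n^2 - 18.4041*n + 0.1068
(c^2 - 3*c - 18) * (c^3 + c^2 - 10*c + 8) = c^5 - 2*c^4 - 31*c^3 + 20*c^2 + 156*c - 144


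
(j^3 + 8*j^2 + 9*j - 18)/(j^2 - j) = j + 9 + 18/j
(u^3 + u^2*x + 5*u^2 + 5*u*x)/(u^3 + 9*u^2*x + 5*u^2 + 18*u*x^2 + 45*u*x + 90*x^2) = u*(u + x)/(u^2 + 9*u*x + 18*x^2)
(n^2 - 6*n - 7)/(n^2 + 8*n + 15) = (n^2 - 6*n - 7)/(n^2 + 8*n + 15)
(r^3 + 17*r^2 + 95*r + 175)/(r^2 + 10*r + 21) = (r^2 + 10*r + 25)/(r + 3)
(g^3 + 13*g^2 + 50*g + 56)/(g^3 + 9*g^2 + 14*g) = (g + 4)/g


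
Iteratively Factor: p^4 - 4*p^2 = (p - 2)*(p^3 + 2*p^2) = (p - 2)*(p + 2)*(p^2) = p*(p - 2)*(p + 2)*(p)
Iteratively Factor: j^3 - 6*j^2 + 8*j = (j - 2)*(j^2 - 4*j) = (j - 4)*(j - 2)*(j)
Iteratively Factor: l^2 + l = (l + 1)*(l)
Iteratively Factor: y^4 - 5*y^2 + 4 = (y + 2)*(y^3 - 2*y^2 - y + 2) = (y + 1)*(y + 2)*(y^2 - 3*y + 2) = (y - 2)*(y + 1)*(y + 2)*(y - 1)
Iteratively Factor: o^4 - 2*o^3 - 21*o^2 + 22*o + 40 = (o - 5)*(o^3 + 3*o^2 - 6*o - 8) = (o - 5)*(o + 4)*(o^2 - o - 2) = (o - 5)*(o - 2)*(o + 4)*(o + 1)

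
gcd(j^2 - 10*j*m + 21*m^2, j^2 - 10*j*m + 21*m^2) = j^2 - 10*j*m + 21*m^2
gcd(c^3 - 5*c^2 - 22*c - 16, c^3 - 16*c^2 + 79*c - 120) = c - 8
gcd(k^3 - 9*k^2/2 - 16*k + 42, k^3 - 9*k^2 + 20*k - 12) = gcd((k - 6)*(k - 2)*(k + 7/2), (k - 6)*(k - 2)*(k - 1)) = k^2 - 8*k + 12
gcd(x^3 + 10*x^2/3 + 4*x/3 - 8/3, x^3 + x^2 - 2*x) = x + 2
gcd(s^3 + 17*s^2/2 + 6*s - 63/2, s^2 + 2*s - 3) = s + 3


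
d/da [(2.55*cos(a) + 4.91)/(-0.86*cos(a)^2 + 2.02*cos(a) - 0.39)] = (-2.193*cos(a)^2 - 8.4452*cos(a) + 10.9127)*sin(a)/(0.7396*cos(a)^4 - 3.4744*cos(a)^3 + 4.7512*cos(a)^2 - 1.5756*cos(a) + 0.1521)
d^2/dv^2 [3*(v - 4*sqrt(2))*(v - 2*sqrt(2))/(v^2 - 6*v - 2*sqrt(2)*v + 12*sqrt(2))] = 12*(-2*sqrt(2)*v^3 + 3*v^3 - 18*sqrt(2)*v^2 + 24*v^2 - 48*sqrt(2)*v + 72*v - 48*sqrt(2) + 64)/(v^6 - 18*v^5 - 6*sqrt(2)*v^5 + 132*v^4 + 108*sqrt(2)*v^4 - 664*sqrt(2)*v^3 - 648*v^3 + 1584*sqrt(2)*v^2 + 2592*v^2 - 5184*v - 1728*sqrt(2)*v + 3456*sqrt(2))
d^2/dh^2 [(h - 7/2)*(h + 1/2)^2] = 6*h - 5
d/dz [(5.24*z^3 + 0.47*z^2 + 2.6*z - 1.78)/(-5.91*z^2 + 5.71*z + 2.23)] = (-30.9684*z^4 + 59.8408*z^3 + 53.1053*z^2 - 18.9434*z + 15.9618)/(34.9281*z^4 - 67.4922*z^3 + 6.2455*z^2 + 25.4666*z + 4.9729)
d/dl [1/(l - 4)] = -1/(l - 4)^2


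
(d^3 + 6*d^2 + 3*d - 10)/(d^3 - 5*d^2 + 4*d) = (d^2 + 7*d + 10)/(d*(d - 4))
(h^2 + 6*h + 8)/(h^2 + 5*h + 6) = (h + 4)/(h + 3)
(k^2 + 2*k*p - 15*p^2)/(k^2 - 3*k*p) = (k + 5*p)/k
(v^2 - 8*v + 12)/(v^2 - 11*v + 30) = (v - 2)/(v - 5)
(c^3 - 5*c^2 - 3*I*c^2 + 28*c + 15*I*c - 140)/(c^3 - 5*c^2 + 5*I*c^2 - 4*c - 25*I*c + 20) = (c - 7*I)/(c + I)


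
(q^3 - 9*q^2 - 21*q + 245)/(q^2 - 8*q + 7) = (q^2 - 2*q - 35)/(q - 1)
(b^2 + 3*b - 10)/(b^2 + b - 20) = (b - 2)/(b - 4)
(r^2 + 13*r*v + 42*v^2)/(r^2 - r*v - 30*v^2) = (r^2 + 13*r*v + 42*v^2)/(r^2 - r*v - 30*v^2)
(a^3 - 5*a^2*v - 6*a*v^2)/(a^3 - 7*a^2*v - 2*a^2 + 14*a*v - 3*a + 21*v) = a*(a^2 - 5*a*v - 6*v^2)/(a^3 - 7*a^2*v - 2*a^2 + 14*a*v - 3*a + 21*v)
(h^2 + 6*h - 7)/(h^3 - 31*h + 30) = (h + 7)/(h^2 + h - 30)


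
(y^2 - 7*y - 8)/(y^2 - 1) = (y - 8)/(y - 1)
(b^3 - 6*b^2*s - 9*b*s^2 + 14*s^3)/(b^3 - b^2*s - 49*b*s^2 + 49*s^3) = (b + 2*s)/(b + 7*s)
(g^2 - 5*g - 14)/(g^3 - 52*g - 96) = (g - 7)/(g^2 - 2*g - 48)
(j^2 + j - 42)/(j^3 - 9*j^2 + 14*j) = (j^2 + j - 42)/(j*(j^2 - 9*j + 14))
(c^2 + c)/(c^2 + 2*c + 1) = c/(c + 1)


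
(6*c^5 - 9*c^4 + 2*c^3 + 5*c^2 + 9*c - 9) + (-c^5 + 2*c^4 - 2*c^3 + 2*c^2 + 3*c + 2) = 5*c^5 - 7*c^4 + 7*c^2 + 12*c - 7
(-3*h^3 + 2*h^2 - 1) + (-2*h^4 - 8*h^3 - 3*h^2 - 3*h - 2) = -2*h^4 - 11*h^3 - h^2 - 3*h - 3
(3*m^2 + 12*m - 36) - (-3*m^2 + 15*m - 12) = 6*m^2 - 3*m - 24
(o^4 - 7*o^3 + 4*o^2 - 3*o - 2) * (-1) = -o^4 + 7*o^3 - 4*o^2 + 3*o + 2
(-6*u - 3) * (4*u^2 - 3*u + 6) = -24*u^3 + 6*u^2 - 27*u - 18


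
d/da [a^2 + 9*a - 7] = 2*a + 9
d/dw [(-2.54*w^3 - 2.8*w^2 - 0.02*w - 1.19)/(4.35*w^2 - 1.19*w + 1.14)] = (-11.049*w^4 + 6.0452*w^3 - 5.2678*w^2 + 3.969*w - 1.4389)/(18.9225*w^4 - 10.353*w^3 + 11.3341*w^2 - 2.7132*w + 1.2996)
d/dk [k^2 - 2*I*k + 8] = 2*k - 2*I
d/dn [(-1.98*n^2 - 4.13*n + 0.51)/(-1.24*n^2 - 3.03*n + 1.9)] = (0.8782*n^2 - 6.2592*n - 6.3017)/(1.5376*n^4 + 7.5144*n^3 + 4.4689*n^2 - 11.514*n + 3.61)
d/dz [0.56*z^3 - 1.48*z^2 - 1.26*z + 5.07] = 1.68*z^2 - 2.96*z - 1.26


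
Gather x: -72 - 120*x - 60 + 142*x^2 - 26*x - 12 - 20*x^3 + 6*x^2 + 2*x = -20*x^3 + 148*x^2 - 144*x - 144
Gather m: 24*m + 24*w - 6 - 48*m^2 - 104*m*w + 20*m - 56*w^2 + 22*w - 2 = -48*m^2 + m*(44 - 104*w) - 56*w^2 + 46*w - 8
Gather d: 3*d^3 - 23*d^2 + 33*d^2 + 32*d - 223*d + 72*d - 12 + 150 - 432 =3*d^3 + 10*d^2 - 119*d - 294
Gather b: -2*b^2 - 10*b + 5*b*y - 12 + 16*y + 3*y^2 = -2*b^2 + b*(5*y - 10) + 3*y^2 + 16*y - 12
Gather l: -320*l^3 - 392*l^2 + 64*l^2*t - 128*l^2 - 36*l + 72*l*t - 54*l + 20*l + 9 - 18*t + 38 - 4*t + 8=-320*l^3 + l^2*(64*t - 520) + l*(72*t - 70) - 22*t + 55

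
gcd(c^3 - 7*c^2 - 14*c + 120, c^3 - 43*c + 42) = c - 6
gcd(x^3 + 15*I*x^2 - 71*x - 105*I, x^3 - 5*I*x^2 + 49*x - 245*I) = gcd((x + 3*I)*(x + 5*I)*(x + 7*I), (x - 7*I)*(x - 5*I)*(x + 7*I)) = x + 7*I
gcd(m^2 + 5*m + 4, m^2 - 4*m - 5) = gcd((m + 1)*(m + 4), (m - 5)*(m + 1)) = m + 1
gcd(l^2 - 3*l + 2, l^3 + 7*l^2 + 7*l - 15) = l - 1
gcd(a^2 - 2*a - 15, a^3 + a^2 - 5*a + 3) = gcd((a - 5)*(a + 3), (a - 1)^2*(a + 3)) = a + 3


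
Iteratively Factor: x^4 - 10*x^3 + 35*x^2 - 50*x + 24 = (x - 1)*(x^3 - 9*x^2 + 26*x - 24) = (x - 2)*(x - 1)*(x^2 - 7*x + 12) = (x - 4)*(x - 2)*(x - 1)*(x - 3)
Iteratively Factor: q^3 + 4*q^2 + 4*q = (q)*(q^2 + 4*q + 4) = q*(q + 2)*(q + 2)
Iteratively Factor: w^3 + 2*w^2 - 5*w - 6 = (w + 3)*(w^2 - w - 2) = (w - 2)*(w + 3)*(w + 1)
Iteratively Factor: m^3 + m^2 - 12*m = (m)*(m^2 + m - 12) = m*(m - 3)*(m + 4)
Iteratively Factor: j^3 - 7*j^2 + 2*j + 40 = (j - 5)*(j^2 - 2*j - 8) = (j - 5)*(j - 4)*(j + 2)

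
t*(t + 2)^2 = t^3 + 4*t^2 + 4*t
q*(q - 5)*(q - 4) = q^3 - 9*q^2 + 20*q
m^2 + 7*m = m*(m + 7)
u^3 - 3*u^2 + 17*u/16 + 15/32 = (u - 5/2)*(u - 3/4)*(u + 1/4)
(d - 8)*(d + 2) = d^2 - 6*d - 16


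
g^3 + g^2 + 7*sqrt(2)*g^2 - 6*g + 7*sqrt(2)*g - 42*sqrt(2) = (g - 2)*(g + 3)*(g + 7*sqrt(2))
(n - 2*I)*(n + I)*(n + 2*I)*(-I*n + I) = -I*n^4 + n^3 + I*n^3 - n^2 - 4*I*n^2 + 4*n + 4*I*n - 4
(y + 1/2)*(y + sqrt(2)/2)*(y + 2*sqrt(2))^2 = y^4 + y^3/2 + 9*sqrt(2)*y^3/2 + 9*sqrt(2)*y^2/4 + 12*y^2 + 4*sqrt(2)*y + 6*y + 2*sqrt(2)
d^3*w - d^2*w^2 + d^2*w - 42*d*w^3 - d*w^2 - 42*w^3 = (d - 7*w)*(d + 6*w)*(d*w + w)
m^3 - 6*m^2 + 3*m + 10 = (m - 5)*(m - 2)*(m + 1)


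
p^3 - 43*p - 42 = (p - 7)*(p + 1)*(p + 6)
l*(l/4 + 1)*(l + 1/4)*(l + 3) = l^4/4 + 29*l^3/16 + 55*l^2/16 + 3*l/4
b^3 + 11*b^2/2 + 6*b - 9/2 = (b - 1/2)*(b + 3)^2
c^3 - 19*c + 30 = (c - 3)*(c - 2)*(c + 5)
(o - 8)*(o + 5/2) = o^2 - 11*o/2 - 20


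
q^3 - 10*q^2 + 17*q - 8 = (q - 8)*(q - 1)^2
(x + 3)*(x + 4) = x^2 + 7*x + 12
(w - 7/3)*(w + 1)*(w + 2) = w^3 + 2*w^2/3 - 5*w - 14/3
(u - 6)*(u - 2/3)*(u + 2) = u^3 - 14*u^2/3 - 28*u/3 + 8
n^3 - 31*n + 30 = (n - 5)*(n - 1)*(n + 6)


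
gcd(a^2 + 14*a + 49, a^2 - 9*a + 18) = 1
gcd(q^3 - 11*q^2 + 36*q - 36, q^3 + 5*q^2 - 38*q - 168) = q - 6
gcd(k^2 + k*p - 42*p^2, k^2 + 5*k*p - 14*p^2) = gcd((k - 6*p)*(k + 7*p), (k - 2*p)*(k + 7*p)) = k + 7*p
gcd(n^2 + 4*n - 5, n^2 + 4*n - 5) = n^2 + 4*n - 5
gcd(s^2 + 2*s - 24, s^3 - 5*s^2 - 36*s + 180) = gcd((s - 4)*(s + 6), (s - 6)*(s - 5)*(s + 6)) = s + 6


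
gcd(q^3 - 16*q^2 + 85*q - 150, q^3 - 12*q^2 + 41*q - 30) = q^2 - 11*q + 30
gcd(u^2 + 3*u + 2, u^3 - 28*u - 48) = u + 2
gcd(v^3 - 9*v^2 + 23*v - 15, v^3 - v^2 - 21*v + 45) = v - 3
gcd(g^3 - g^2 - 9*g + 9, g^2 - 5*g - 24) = g + 3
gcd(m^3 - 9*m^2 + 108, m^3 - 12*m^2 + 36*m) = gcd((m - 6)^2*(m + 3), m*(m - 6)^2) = m^2 - 12*m + 36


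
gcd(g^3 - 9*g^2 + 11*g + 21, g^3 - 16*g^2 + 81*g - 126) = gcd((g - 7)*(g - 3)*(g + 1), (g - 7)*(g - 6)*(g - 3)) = g^2 - 10*g + 21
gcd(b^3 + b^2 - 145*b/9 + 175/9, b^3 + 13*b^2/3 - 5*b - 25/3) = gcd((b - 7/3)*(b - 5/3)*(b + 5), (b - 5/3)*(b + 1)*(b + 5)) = b^2 + 10*b/3 - 25/3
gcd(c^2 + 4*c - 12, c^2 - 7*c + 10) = c - 2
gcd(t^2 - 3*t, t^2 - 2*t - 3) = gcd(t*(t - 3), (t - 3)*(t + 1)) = t - 3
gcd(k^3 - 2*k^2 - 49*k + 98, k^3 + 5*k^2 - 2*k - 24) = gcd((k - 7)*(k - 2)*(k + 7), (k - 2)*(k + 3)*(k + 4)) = k - 2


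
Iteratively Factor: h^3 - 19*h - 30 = (h + 3)*(h^2 - 3*h - 10) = (h + 2)*(h + 3)*(h - 5)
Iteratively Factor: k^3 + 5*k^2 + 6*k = (k + 2)*(k^2 + 3*k) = k*(k + 2)*(k + 3)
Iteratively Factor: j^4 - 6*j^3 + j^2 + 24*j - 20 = (j - 1)*(j^3 - 5*j^2 - 4*j + 20) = (j - 2)*(j - 1)*(j^2 - 3*j - 10) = (j - 5)*(j - 2)*(j - 1)*(j + 2)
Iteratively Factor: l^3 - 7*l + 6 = (l + 3)*(l^2 - 3*l + 2) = (l - 1)*(l + 3)*(l - 2)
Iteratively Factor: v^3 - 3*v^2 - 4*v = (v + 1)*(v^2 - 4*v) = v*(v + 1)*(v - 4)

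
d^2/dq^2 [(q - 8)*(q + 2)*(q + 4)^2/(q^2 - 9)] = 2*(q^6 - 27*q^4 - 206*q^3 - 1578*q^2 - 5562*q - 6192)/(q^6 - 27*q^4 + 243*q^2 - 729)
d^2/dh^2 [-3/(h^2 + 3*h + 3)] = 6*(h^2 + 3*h - (2*h + 3)^2 + 3)/(h^2 + 3*h + 3)^3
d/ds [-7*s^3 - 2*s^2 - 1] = s*(-21*s - 4)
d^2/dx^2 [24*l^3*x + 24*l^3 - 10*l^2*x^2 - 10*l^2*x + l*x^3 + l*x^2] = 2*l*(-10*l + 3*x + 1)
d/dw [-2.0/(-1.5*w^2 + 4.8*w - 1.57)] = (9.6 - 6.0*w)/(1.5*w^2 - 4.8*w + 1.57)^2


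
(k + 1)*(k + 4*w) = k^2 + 4*k*w + k + 4*w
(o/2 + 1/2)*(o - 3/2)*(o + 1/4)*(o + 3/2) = o^4/2 + 5*o^3/8 - o^2 - 45*o/32 - 9/32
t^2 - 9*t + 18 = (t - 6)*(t - 3)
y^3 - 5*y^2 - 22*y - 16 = (y - 8)*(y + 1)*(y + 2)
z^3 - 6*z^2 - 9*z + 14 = (z - 7)*(z - 1)*(z + 2)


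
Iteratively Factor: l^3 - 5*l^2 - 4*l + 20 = (l - 5)*(l^2 - 4) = (l - 5)*(l - 2)*(l + 2)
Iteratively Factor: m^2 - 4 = (m + 2)*(m - 2)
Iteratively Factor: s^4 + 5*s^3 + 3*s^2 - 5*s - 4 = (s + 4)*(s^3 + s^2 - s - 1) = (s - 1)*(s + 4)*(s^2 + 2*s + 1) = (s - 1)*(s + 1)*(s + 4)*(s + 1)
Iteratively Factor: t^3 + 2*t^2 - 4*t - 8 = (t + 2)*(t^2 - 4) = (t - 2)*(t + 2)*(t + 2)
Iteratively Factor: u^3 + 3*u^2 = (u)*(u^2 + 3*u) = u*(u + 3)*(u)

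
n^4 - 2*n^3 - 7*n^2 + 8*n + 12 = (n - 3)*(n - 2)*(n + 1)*(n + 2)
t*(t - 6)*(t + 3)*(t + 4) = t^4 + t^3 - 30*t^2 - 72*t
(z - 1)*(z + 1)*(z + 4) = z^3 + 4*z^2 - z - 4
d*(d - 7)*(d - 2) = d^3 - 9*d^2 + 14*d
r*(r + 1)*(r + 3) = r^3 + 4*r^2 + 3*r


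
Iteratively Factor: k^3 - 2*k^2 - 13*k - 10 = (k - 5)*(k^2 + 3*k + 2) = (k - 5)*(k + 2)*(k + 1)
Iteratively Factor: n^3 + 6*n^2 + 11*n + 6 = (n + 1)*(n^2 + 5*n + 6) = (n + 1)*(n + 3)*(n + 2)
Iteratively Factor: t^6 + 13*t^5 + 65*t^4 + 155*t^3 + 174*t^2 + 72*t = (t + 4)*(t^5 + 9*t^4 + 29*t^3 + 39*t^2 + 18*t) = (t + 2)*(t + 4)*(t^4 + 7*t^3 + 15*t^2 + 9*t) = (t + 2)*(t + 3)*(t + 4)*(t^3 + 4*t^2 + 3*t) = t*(t + 2)*(t + 3)*(t + 4)*(t^2 + 4*t + 3) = t*(t + 1)*(t + 2)*(t + 3)*(t + 4)*(t + 3)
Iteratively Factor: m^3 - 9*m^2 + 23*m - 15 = (m - 1)*(m^2 - 8*m + 15) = (m - 3)*(m - 1)*(m - 5)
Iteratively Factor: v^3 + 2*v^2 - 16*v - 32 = (v + 2)*(v^2 - 16) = (v - 4)*(v + 2)*(v + 4)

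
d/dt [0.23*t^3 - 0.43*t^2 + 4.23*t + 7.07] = 0.69*t^2 - 0.86*t + 4.23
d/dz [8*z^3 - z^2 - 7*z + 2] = 24*z^2 - 2*z - 7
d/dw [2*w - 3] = 2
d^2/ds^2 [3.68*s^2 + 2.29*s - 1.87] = 7.36000000000000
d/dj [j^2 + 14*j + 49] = 2*j + 14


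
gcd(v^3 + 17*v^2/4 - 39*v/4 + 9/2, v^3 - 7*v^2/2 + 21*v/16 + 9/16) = v - 3/4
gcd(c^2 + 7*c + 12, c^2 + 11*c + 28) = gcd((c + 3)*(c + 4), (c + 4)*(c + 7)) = c + 4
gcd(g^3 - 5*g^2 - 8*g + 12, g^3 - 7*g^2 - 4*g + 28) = g + 2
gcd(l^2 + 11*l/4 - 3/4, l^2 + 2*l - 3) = l + 3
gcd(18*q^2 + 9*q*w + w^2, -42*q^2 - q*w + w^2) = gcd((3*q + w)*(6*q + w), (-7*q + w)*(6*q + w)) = 6*q + w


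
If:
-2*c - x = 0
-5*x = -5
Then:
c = -1/2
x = 1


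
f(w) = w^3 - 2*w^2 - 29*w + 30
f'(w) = 3*w^2 - 4*w - 29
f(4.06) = -53.78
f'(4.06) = 4.21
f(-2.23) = 73.63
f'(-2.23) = -5.16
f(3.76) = -54.16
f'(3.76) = -1.63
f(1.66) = -19.08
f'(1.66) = -27.37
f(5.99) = -0.55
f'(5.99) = 54.68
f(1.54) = -15.75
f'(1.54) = -28.05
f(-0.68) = 48.48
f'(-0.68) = -24.89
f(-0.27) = 37.66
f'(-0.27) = -27.70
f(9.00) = 336.00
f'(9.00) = 178.00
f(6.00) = 0.00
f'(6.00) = 55.00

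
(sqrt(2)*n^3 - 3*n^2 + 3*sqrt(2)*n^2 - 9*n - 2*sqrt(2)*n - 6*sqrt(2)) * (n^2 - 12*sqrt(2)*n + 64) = sqrt(2)*n^5 - 27*n^4 + 3*sqrt(2)*n^4 - 81*n^3 + 98*sqrt(2)*n^3 - 144*n^2 + 294*sqrt(2)*n^2 - 432*n - 128*sqrt(2)*n - 384*sqrt(2)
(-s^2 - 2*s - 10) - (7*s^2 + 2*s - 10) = -8*s^2 - 4*s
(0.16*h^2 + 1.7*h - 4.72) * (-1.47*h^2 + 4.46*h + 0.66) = -0.2352*h^4 - 1.7854*h^3 + 14.626*h^2 - 19.9292*h - 3.1152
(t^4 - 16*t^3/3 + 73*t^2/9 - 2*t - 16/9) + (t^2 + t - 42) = t^4 - 16*t^3/3 + 82*t^2/9 - t - 394/9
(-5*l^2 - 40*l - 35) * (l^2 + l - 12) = -5*l^4 - 45*l^3 - 15*l^2 + 445*l + 420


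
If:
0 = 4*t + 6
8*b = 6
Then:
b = 3/4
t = -3/2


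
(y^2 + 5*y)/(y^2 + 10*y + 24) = y*(y + 5)/(y^2 + 10*y + 24)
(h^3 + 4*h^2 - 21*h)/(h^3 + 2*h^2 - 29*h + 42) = h/(h - 2)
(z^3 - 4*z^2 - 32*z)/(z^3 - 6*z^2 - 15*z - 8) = z*(z + 4)/(z^2 + 2*z + 1)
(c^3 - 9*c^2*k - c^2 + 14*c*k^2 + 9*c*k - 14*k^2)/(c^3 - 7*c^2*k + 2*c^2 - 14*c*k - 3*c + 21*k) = (c - 2*k)/(c + 3)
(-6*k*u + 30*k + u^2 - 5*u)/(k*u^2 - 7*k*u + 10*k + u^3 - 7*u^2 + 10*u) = (-6*k + u)/(k*u - 2*k + u^2 - 2*u)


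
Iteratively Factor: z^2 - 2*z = (z)*(z - 2)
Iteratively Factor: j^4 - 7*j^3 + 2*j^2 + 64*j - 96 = (j + 3)*(j^3 - 10*j^2 + 32*j - 32) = (j - 4)*(j + 3)*(j^2 - 6*j + 8) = (j - 4)*(j - 2)*(j + 3)*(j - 4)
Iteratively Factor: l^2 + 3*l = (l)*(l + 3)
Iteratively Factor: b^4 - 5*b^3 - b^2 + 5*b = (b + 1)*(b^3 - 6*b^2 + 5*b) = b*(b + 1)*(b^2 - 6*b + 5) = b*(b - 1)*(b + 1)*(b - 5)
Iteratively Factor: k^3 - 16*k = (k)*(k^2 - 16) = k*(k - 4)*(k + 4)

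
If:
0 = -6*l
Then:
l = 0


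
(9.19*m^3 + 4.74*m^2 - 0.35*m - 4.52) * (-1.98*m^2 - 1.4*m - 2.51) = -18.1962*m^5 - 22.2512*m^4 - 29.0099*m^3 - 2.4578*m^2 + 7.2065*m + 11.3452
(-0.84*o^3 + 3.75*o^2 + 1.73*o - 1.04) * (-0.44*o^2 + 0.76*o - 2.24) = 0.3696*o^5 - 2.2884*o^4 + 3.9704*o^3 - 6.6276*o^2 - 4.6656*o + 2.3296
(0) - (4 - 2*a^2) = 2*a^2 - 4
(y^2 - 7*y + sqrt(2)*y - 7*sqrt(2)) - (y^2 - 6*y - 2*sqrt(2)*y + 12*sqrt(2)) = -y + 3*sqrt(2)*y - 19*sqrt(2)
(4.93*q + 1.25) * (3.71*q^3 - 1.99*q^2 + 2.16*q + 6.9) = 18.2903*q^4 - 5.1732*q^3 + 8.1613*q^2 + 36.717*q + 8.625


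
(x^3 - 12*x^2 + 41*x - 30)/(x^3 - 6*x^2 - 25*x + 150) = (x - 1)/(x + 5)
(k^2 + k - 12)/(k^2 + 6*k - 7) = (k^2 + k - 12)/(k^2 + 6*k - 7)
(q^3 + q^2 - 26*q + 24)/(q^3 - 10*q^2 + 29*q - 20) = (q + 6)/(q - 5)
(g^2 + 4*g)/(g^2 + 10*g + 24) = g/(g + 6)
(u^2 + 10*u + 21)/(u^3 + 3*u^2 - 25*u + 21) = (u + 3)/(u^2 - 4*u + 3)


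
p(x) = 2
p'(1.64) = 0.00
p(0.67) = 2.00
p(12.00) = 2.00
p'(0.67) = 0.00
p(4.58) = 2.00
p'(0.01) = 0.00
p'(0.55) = 0.00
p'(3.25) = 0.00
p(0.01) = 2.00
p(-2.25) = 2.00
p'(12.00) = 0.00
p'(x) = 0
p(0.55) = 2.00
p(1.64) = 2.00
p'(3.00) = 0.00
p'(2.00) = 0.00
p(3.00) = 2.00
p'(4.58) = 0.00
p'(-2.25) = 0.00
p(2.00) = 2.00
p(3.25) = 2.00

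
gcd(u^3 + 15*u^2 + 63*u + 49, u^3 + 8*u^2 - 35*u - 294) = u^2 + 14*u + 49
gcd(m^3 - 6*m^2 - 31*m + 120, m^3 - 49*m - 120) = m^2 - 3*m - 40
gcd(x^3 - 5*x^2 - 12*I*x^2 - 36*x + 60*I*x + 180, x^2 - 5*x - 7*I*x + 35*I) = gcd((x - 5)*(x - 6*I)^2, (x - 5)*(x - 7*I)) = x - 5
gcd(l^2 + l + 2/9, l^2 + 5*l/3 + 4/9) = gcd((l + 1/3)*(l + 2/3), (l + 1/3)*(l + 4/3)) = l + 1/3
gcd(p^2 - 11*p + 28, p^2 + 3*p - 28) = p - 4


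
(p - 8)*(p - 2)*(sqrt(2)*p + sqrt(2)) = sqrt(2)*p^3 - 9*sqrt(2)*p^2 + 6*sqrt(2)*p + 16*sqrt(2)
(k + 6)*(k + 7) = k^2 + 13*k + 42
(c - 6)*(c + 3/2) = c^2 - 9*c/2 - 9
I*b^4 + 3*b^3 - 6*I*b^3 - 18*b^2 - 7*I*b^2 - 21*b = b*(b - 7)*(b - 3*I)*(I*b + I)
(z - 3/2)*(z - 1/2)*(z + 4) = z^3 + 2*z^2 - 29*z/4 + 3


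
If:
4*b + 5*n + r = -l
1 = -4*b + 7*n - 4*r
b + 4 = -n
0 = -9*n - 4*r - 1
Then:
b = -16/5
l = 61/4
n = -4/5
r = 31/20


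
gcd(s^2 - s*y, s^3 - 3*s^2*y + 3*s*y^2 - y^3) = -s + y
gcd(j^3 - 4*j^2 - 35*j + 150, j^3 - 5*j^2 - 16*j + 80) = j - 5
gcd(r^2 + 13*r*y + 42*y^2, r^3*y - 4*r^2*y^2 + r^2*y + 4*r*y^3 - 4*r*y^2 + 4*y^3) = 1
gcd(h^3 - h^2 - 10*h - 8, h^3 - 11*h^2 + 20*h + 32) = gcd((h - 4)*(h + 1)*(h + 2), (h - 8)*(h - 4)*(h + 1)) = h^2 - 3*h - 4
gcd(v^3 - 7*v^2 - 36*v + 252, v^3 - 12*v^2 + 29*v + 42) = v^2 - 13*v + 42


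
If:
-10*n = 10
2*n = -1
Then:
No Solution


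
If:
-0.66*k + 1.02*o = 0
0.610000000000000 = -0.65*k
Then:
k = -0.94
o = -0.61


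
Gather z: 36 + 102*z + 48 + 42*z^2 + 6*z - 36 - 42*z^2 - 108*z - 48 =0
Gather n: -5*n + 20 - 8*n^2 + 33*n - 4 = -8*n^2 + 28*n + 16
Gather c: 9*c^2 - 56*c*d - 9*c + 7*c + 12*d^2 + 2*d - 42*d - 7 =9*c^2 + c*(-56*d - 2) + 12*d^2 - 40*d - 7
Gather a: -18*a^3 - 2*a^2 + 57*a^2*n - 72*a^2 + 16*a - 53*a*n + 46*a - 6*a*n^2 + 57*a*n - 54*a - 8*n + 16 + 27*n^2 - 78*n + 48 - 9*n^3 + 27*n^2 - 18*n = -18*a^3 + a^2*(57*n - 74) + a*(-6*n^2 + 4*n + 8) - 9*n^3 + 54*n^2 - 104*n + 64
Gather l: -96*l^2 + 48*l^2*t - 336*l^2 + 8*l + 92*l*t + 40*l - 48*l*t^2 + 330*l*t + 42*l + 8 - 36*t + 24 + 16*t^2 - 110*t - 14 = l^2*(48*t - 432) + l*(-48*t^2 + 422*t + 90) + 16*t^2 - 146*t + 18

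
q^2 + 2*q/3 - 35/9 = (q - 5/3)*(q + 7/3)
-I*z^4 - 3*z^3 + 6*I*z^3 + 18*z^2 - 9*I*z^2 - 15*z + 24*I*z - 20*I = (z - 5)*(z - 1)*(z - 4*I)*(-I*z + 1)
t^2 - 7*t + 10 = (t - 5)*(t - 2)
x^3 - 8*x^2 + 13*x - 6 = (x - 6)*(x - 1)^2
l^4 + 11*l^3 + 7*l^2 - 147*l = l*(l - 3)*(l + 7)^2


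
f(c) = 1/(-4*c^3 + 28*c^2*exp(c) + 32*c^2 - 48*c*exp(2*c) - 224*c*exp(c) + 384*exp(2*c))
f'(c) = (-28*c^2*exp(c) + 12*c^2 + 96*c*exp(2*c) + 168*c*exp(c) - 64*c - 720*exp(2*c) + 224*exp(c))/(-4*c^3 + 28*c^2*exp(c) + 32*c^2 - 48*c*exp(2*c) - 224*c*exp(c) + 384*exp(2*c))^2 = (-7*c^2*exp(c) + 3*c^2 + 24*c*exp(2*c) + 42*c*exp(c) - 16*c - 180*exp(2*c) + 56*exp(c))/(4*(c^3 - 7*c^2*exp(c) - 8*c^2 + 12*c*exp(2*c) + 56*c*exp(c) - 96*exp(2*c))^2)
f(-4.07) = 0.00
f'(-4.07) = 0.00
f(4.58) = 0.00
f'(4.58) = -0.00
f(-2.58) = 0.00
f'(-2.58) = 0.00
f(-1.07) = 0.01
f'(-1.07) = -0.00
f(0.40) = 0.00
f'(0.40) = -0.00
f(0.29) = 0.00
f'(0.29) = -0.00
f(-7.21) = 0.00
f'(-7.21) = 0.00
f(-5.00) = 0.00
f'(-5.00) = 0.00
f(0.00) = 0.00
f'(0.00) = 0.00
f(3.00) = 0.00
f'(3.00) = 0.00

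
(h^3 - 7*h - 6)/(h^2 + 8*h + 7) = (h^2 - h - 6)/(h + 7)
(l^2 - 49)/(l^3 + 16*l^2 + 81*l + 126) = (l - 7)/(l^2 + 9*l + 18)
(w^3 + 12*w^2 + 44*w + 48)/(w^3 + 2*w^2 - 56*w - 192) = (w + 2)/(w - 8)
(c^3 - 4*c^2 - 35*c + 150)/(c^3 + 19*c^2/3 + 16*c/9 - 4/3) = 9*(c^2 - 10*c + 25)/(9*c^2 + 3*c - 2)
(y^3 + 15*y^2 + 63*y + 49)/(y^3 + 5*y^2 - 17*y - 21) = (y + 7)/(y - 3)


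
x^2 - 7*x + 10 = (x - 5)*(x - 2)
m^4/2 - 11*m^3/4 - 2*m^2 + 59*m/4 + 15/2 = (m/2 + 1)*(m - 5)*(m - 3)*(m + 1/2)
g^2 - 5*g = g*(g - 5)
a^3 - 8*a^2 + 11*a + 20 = (a - 5)*(a - 4)*(a + 1)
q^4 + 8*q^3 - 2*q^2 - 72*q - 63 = (q - 3)*(q + 1)*(q + 3)*(q + 7)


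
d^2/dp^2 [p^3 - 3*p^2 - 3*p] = 6*p - 6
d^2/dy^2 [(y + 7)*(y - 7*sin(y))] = (7*y + 49)*sin(y) - 14*cos(y) + 2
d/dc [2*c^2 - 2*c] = 4*c - 2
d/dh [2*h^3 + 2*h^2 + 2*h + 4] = 6*h^2 + 4*h + 2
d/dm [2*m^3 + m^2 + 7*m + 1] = 6*m^2 + 2*m + 7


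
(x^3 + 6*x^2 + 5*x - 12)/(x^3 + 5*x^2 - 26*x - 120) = (x^2 + 2*x - 3)/(x^2 + x - 30)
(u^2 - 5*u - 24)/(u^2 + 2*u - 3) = (u - 8)/(u - 1)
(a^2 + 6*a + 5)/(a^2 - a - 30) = (a + 1)/(a - 6)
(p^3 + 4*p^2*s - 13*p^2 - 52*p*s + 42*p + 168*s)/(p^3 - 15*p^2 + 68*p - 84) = (p + 4*s)/(p - 2)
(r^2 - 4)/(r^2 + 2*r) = (r - 2)/r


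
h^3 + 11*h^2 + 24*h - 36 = (h - 1)*(h + 6)^2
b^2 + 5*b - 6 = (b - 1)*(b + 6)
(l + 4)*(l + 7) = l^2 + 11*l + 28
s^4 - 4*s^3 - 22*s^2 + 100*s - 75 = (s - 5)*(s - 3)*(s - 1)*(s + 5)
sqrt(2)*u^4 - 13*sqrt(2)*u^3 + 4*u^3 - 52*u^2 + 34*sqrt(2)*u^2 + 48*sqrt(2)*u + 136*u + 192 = (u - 8)*(u - 6)*(u + 2*sqrt(2))*(sqrt(2)*u + sqrt(2))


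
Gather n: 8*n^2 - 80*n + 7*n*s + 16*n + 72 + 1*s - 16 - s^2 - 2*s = 8*n^2 + n*(7*s - 64) - s^2 - s + 56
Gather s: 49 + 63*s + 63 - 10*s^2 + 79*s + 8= -10*s^2 + 142*s + 120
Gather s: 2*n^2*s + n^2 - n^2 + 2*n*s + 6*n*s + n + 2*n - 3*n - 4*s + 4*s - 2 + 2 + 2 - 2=s*(2*n^2 + 8*n)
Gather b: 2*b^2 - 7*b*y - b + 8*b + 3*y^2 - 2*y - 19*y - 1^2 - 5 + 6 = 2*b^2 + b*(7 - 7*y) + 3*y^2 - 21*y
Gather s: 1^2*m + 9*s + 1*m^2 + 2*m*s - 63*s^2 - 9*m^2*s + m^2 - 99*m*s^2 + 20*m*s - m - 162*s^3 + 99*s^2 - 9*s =2*m^2 - 162*s^3 + s^2*(36 - 99*m) + s*(-9*m^2 + 22*m)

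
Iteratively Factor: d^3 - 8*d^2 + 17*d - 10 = (d - 2)*(d^2 - 6*d + 5) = (d - 2)*(d - 1)*(d - 5)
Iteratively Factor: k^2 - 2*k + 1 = (k - 1)*(k - 1)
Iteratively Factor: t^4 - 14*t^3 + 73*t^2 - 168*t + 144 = (t - 4)*(t^3 - 10*t^2 + 33*t - 36) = (t - 4)^2*(t^2 - 6*t + 9) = (t - 4)^2*(t - 3)*(t - 3)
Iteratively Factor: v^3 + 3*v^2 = (v)*(v^2 + 3*v) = v*(v + 3)*(v)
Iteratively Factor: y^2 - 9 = (y + 3)*(y - 3)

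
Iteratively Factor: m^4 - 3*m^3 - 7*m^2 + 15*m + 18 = (m - 3)*(m^3 - 7*m - 6) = (m - 3)*(m + 2)*(m^2 - 2*m - 3) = (m - 3)*(m + 1)*(m + 2)*(m - 3)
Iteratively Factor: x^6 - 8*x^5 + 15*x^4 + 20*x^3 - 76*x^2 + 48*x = (x - 3)*(x^5 - 5*x^4 + 20*x^2 - 16*x) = (x - 3)*(x + 2)*(x^4 - 7*x^3 + 14*x^2 - 8*x) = (x - 4)*(x - 3)*(x + 2)*(x^3 - 3*x^2 + 2*x) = (x - 4)*(x - 3)*(x - 2)*(x + 2)*(x^2 - x) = x*(x - 4)*(x - 3)*(x - 2)*(x + 2)*(x - 1)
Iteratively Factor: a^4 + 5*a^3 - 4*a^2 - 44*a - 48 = (a + 4)*(a^3 + a^2 - 8*a - 12) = (a - 3)*(a + 4)*(a^2 + 4*a + 4) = (a - 3)*(a + 2)*(a + 4)*(a + 2)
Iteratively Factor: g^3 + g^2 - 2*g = (g + 2)*(g^2 - g) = g*(g + 2)*(g - 1)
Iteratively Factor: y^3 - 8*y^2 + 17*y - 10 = (y - 5)*(y^2 - 3*y + 2) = (y - 5)*(y - 2)*(y - 1)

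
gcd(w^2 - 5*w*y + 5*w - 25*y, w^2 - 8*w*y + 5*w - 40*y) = w + 5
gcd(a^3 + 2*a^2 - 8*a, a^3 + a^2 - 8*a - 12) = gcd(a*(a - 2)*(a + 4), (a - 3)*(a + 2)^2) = 1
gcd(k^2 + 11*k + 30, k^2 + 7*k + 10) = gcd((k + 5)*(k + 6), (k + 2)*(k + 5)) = k + 5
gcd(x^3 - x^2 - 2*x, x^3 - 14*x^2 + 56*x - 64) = x - 2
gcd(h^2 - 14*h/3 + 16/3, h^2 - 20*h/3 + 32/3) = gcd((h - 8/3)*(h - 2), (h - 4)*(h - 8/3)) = h - 8/3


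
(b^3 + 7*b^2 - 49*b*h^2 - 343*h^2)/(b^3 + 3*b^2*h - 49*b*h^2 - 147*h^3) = (b + 7)/(b + 3*h)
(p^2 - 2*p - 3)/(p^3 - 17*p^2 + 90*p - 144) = (p + 1)/(p^2 - 14*p + 48)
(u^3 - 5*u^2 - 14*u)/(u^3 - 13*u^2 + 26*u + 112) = u/(u - 8)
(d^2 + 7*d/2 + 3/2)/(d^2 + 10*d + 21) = (d + 1/2)/(d + 7)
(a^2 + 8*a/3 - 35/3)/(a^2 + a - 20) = (a - 7/3)/(a - 4)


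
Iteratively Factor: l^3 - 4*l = (l + 2)*(l^2 - 2*l) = l*(l + 2)*(l - 2)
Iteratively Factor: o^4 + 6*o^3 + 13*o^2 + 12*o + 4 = (o + 1)*(o^3 + 5*o^2 + 8*o + 4) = (o + 1)*(o + 2)*(o^2 + 3*o + 2) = (o + 1)*(o + 2)^2*(o + 1)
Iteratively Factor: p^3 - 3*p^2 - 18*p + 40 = (p - 5)*(p^2 + 2*p - 8) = (p - 5)*(p + 4)*(p - 2)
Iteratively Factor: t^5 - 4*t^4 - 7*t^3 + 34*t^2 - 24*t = (t + 3)*(t^4 - 7*t^3 + 14*t^2 - 8*t) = (t - 4)*(t + 3)*(t^3 - 3*t^2 + 2*t) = (t - 4)*(t - 1)*(t + 3)*(t^2 - 2*t) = t*(t - 4)*(t - 1)*(t + 3)*(t - 2)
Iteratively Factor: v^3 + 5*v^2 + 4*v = (v)*(v^2 + 5*v + 4) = v*(v + 4)*(v + 1)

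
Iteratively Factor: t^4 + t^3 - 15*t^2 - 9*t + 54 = (t - 3)*(t^3 + 4*t^2 - 3*t - 18) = (t - 3)*(t + 3)*(t^2 + t - 6) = (t - 3)*(t - 2)*(t + 3)*(t + 3)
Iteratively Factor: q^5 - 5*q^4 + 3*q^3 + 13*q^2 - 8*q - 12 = (q - 3)*(q^4 - 2*q^3 - 3*q^2 + 4*q + 4) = (q - 3)*(q - 2)*(q^3 - 3*q - 2) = (q - 3)*(q - 2)^2*(q^2 + 2*q + 1) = (q - 3)*(q - 2)^2*(q + 1)*(q + 1)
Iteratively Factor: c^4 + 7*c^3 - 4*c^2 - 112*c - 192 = (c + 4)*(c^3 + 3*c^2 - 16*c - 48) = (c + 3)*(c + 4)*(c^2 - 16) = (c + 3)*(c + 4)^2*(c - 4)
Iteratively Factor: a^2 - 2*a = (a)*(a - 2)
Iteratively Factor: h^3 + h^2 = (h + 1)*(h^2) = h*(h + 1)*(h)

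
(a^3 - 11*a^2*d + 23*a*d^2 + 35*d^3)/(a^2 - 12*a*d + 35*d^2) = a + d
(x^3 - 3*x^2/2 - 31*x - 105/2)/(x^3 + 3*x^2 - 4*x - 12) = (2*x^2 - 9*x - 35)/(2*(x^2 - 4))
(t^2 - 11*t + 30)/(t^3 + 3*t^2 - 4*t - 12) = (t^2 - 11*t + 30)/(t^3 + 3*t^2 - 4*t - 12)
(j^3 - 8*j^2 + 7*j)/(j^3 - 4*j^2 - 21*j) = (j - 1)/(j + 3)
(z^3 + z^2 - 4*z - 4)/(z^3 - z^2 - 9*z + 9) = (z^3 + z^2 - 4*z - 4)/(z^3 - z^2 - 9*z + 9)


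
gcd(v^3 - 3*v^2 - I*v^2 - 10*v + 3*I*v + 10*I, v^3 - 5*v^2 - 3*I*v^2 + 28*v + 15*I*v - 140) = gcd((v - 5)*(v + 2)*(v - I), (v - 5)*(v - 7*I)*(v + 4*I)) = v - 5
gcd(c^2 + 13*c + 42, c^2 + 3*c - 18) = c + 6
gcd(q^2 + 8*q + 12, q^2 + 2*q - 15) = 1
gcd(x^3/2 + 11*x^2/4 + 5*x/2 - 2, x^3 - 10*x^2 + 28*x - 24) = 1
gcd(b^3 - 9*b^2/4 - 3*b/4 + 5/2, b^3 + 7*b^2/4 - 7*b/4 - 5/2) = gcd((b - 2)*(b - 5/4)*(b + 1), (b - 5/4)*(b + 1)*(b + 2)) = b^2 - b/4 - 5/4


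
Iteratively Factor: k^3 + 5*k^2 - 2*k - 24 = (k - 2)*(k^2 + 7*k + 12) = (k - 2)*(k + 3)*(k + 4)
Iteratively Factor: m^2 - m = (m)*(m - 1)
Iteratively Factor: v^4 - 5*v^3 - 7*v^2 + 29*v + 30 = (v + 2)*(v^3 - 7*v^2 + 7*v + 15) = (v + 1)*(v + 2)*(v^2 - 8*v + 15) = (v - 3)*(v + 1)*(v + 2)*(v - 5)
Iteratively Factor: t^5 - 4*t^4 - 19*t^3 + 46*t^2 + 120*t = (t + 3)*(t^4 - 7*t^3 + 2*t^2 + 40*t) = t*(t + 3)*(t^3 - 7*t^2 + 2*t + 40) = t*(t + 2)*(t + 3)*(t^2 - 9*t + 20) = t*(t - 5)*(t + 2)*(t + 3)*(t - 4)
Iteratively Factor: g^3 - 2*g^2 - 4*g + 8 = (g - 2)*(g^2 - 4) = (g - 2)^2*(g + 2)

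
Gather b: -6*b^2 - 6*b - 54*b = -6*b^2 - 60*b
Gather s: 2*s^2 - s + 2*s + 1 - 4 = 2*s^2 + s - 3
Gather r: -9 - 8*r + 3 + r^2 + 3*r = r^2 - 5*r - 6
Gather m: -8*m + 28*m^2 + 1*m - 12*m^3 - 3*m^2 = -12*m^3 + 25*m^2 - 7*m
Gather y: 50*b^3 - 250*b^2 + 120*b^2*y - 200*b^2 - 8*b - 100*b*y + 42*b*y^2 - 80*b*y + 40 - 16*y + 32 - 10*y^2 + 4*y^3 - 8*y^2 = 50*b^3 - 450*b^2 - 8*b + 4*y^3 + y^2*(42*b - 18) + y*(120*b^2 - 180*b - 16) + 72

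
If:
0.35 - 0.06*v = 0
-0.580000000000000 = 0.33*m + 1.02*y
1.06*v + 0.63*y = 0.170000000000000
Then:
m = 27.75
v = 5.83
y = -9.54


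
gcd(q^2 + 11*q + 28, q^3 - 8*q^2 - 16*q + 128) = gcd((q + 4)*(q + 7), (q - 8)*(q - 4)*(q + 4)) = q + 4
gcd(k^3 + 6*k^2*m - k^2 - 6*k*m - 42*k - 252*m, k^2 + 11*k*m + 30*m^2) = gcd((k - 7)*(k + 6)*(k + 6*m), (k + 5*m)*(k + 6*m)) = k + 6*m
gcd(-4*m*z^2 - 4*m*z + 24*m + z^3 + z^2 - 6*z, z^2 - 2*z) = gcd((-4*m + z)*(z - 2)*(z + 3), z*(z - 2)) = z - 2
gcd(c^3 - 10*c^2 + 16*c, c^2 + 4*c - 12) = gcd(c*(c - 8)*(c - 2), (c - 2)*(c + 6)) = c - 2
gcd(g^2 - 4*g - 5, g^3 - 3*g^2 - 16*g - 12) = g + 1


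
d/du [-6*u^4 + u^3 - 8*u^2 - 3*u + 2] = -24*u^3 + 3*u^2 - 16*u - 3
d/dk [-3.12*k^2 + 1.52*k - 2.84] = 1.52 - 6.24*k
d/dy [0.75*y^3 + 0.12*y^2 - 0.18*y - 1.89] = 2.25*y^2 + 0.24*y - 0.18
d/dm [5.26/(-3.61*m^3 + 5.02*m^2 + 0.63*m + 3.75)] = (56.9658*m^2 - 52.8104*m - 3.3138)/(-3.61*m^3 + 5.02*m^2 + 0.63*m + 3.75)^2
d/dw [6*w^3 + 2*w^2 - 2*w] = 18*w^2 + 4*w - 2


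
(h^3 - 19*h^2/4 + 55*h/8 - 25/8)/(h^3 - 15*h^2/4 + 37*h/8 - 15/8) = (2*h - 5)/(2*h - 3)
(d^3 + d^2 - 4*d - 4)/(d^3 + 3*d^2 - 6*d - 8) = (d + 2)/(d + 4)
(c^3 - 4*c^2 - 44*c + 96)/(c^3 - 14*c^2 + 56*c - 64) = (c + 6)/(c - 4)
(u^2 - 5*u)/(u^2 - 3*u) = (u - 5)/(u - 3)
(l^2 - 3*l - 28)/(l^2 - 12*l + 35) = (l + 4)/(l - 5)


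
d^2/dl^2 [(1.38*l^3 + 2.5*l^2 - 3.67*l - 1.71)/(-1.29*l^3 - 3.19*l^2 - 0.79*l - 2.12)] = (3.03717600000004*l^6 + 45.08163*l^5 + 185.336622*l^4 + 305.062828*l^3 + 81.996816*l^2 - 188.33331*l - 55.759386)/(2.146689*l^9 + 15.925437*l^8 + 43.325424*l^7 + 62.551009*l^6 + 78.876696*l^5 + 83.655585*l^4 + 49.942039*l^3 + 46.980684*l^2 + 10.651728*l + 9.528128)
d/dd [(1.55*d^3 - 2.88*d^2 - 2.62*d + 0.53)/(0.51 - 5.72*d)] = (-17.732*d^3 + 18.8451*d^2 - 2.9376*d + 1.6954)/(32.7184*d^2 - 5.8344*d + 0.2601)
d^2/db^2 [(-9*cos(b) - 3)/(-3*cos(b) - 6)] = 5*(cos(b)^2 - 2*cos(b) - 2)/(cos(b) + 2)^3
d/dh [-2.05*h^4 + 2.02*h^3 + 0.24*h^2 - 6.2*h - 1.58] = -8.2*h^3 + 6.06*h^2 + 0.48*h - 6.2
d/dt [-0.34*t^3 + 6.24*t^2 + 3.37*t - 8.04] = -1.02*t^2 + 12.48*t + 3.37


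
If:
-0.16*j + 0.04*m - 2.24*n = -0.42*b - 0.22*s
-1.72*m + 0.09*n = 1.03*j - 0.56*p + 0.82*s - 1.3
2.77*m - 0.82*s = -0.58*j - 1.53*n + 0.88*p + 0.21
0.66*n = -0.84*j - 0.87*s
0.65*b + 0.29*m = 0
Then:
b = 2.43166177580643*s - 7.69601001120447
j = 0.944787435904854 - 1.47757283077176*s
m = 17.2496776113204 - 5.4502763940489*s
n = 0.562365420982245*s - 1.20245673660618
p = 52.5907101013349 - 18.0839076809775*s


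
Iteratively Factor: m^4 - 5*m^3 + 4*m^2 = (m - 1)*(m^3 - 4*m^2) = (m - 4)*(m - 1)*(m^2) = m*(m - 4)*(m - 1)*(m)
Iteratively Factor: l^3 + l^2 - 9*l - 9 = (l - 3)*(l^2 + 4*l + 3) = (l - 3)*(l + 3)*(l + 1)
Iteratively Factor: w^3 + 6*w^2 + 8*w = (w)*(w^2 + 6*w + 8) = w*(w + 2)*(w + 4)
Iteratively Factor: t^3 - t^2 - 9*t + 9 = (t - 3)*(t^2 + 2*t - 3) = (t - 3)*(t + 3)*(t - 1)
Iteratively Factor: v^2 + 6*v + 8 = (v + 2)*(v + 4)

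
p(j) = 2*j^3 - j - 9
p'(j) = 6*j^2 - 1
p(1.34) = -5.53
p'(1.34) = 9.77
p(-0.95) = -9.76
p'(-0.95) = 4.42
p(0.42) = -9.27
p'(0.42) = 0.06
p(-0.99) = -9.95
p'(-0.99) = 4.88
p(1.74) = -0.20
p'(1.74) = 17.17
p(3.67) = 86.19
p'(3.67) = 79.81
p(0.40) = -9.27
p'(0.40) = -0.04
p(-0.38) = -8.73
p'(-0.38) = -0.13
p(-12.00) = -3453.00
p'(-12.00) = 863.00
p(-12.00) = -3453.00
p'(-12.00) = 863.00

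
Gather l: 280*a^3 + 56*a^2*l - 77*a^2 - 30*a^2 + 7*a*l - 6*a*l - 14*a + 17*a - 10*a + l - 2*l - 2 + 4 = 280*a^3 - 107*a^2 - 7*a + l*(56*a^2 + a - 1) + 2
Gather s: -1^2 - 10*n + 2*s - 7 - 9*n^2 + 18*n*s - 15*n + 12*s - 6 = -9*n^2 - 25*n + s*(18*n + 14) - 14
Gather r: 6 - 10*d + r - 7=-10*d + r - 1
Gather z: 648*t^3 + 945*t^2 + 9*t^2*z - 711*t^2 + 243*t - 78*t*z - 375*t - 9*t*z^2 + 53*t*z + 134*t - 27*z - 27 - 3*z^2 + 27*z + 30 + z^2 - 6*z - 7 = 648*t^3 + 234*t^2 + 2*t + z^2*(-9*t - 2) + z*(9*t^2 - 25*t - 6) - 4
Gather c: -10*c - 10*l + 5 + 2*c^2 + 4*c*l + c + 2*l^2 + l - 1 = 2*c^2 + c*(4*l - 9) + 2*l^2 - 9*l + 4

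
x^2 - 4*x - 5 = (x - 5)*(x + 1)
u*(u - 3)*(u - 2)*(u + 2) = u^4 - 3*u^3 - 4*u^2 + 12*u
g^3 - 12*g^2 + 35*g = g*(g - 7)*(g - 5)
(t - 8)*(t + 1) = t^2 - 7*t - 8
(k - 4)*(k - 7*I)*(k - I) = k^3 - 4*k^2 - 8*I*k^2 - 7*k + 32*I*k + 28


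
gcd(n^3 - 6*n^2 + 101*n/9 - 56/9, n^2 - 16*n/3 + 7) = n - 7/3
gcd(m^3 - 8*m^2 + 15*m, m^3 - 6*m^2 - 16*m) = m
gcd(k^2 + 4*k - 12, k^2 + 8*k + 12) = k + 6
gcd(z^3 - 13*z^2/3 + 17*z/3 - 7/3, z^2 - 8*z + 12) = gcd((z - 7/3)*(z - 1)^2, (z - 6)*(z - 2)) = 1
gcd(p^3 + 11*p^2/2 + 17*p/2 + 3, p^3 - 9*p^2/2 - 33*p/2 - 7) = p^2 + 5*p/2 + 1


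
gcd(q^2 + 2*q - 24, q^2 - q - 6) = 1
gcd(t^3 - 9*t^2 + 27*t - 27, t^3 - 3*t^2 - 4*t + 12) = t - 3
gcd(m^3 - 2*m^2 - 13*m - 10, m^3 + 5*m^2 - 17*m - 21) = m + 1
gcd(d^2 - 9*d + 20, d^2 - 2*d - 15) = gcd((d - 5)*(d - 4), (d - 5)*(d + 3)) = d - 5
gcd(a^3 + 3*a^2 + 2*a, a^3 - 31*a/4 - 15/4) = 1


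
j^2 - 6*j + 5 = (j - 5)*(j - 1)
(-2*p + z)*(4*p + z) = -8*p^2 + 2*p*z + z^2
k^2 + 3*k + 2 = (k + 1)*(k + 2)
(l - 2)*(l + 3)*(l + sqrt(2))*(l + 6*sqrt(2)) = l^4 + l^3 + 7*sqrt(2)*l^3 + 6*l^2 + 7*sqrt(2)*l^2 - 42*sqrt(2)*l + 12*l - 72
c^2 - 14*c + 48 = (c - 8)*(c - 6)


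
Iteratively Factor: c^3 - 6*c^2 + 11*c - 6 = (c - 3)*(c^2 - 3*c + 2) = (c - 3)*(c - 1)*(c - 2)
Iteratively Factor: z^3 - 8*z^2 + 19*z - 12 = (z - 4)*(z^2 - 4*z + 3) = (z - 4)*(z - 1)*(z - 3)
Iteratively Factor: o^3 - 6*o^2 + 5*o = (o - 1)*(o^2 - 5*o) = (o - 5)*(o - 1)*(o)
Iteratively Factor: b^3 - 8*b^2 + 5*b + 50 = (b - 5)*(b^2 - 3*b - 10) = (b - 5)*(b + 2)*(b - 5)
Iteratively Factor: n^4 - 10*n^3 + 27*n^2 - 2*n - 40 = (n - 5)*(n^3 - 5*n^2 + 2*n + 8) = (n - 5)*(n + 1)*(n^2 - 6*n + 8) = (n - 5)*(n - 4)*(n + 1)*(n - 2)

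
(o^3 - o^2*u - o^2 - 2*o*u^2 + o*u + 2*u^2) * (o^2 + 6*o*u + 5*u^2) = o^5 + 5*o^4*u - o^4 - 3*o^3*u^2 - 5*o^3*u - 17*o^2*u^3 + 3*o^2*u^2 - 10*o*u^4 + 17*o*u^3 + 10*u^4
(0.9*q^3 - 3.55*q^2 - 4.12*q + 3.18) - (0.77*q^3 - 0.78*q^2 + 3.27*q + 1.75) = 0.13*q^3 - 2.77*q^2 - 7.39*q + 1.43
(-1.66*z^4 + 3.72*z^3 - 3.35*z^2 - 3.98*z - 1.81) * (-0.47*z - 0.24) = 0.7802*z^5 - 1.35*z^4 + 0.6817*z^3 + 2.6746*z^2 + 1.8059*z + 0.4344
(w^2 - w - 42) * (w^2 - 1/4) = w^4 - w^3 - 169*w^2/4 + w/4 + 21/2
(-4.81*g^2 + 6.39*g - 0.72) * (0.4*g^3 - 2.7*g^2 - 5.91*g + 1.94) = -1.924*g^5 + 15.543*g^4 + 10.8861*g^3 - 45.1523*g^2 + 16.6518*g - 1.3968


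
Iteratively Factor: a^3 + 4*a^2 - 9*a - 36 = (a + 3)*(a^2 + a - 12) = (a - 3)*(a + 3)*(a + 4)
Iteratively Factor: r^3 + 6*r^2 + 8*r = (r + 4)*(r^2 + 2*r) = (r + 2)*(r + 4)*(r)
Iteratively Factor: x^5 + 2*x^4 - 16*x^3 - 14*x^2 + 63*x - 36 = (x + 4)*(x^4 - 2*x^3 - 8*x^2 + 18*x - 9) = (x - 3)*(x + 4)*(x^3 + x^2 - 5*x + 3) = (x - 3)*(x - 1)*(x + 4)*(x^2 + 2*x - 3) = (x - 3)*(x - 1)*(x + 3)*(x + 4)*(x - 1)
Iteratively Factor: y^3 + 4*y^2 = (y)*(y^2 + 4*y) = y^2*(y + 4)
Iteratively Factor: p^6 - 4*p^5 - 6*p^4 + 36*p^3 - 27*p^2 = (p + 3)*(p^5 - 7*p^4 + 15*p^3 - 9*p^2) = p*(p + 3)*(p^4 - 7*p^3 + 15*p^2 - 9*p) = p^2*(p + 3)*(p^3 - 7*p^2 + 15*p - 9) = p^2*(p - 1)*(p + 3)*(p^2 - 6*p + 9) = p^2*(p - 3)*(p - 1)*(p + 3)*(p - 3)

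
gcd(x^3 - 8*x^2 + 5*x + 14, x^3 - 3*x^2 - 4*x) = x + 1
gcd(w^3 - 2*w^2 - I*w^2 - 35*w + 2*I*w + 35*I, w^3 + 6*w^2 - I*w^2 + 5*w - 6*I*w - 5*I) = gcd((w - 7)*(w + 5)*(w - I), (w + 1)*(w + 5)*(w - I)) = w^2 + w*(5 - I) - 5*I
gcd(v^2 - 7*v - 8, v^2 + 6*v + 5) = v + 1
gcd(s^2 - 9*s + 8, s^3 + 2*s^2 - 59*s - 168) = s - 8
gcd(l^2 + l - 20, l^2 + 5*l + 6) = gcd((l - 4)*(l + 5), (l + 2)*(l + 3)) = 1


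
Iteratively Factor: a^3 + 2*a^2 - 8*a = (a - 2)*(a^2 + 4*a) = (a - 2)*(a + 4)*(a)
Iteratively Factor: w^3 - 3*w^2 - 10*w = (w)*(w^2 - 3*w - 10) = w*(w - 5)*(w + 2)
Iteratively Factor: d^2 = (d)*(d)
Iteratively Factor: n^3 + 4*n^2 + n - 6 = (n + 3)*(n^2 + n - 2) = (n - 1)*(n + 3)*(n + 2)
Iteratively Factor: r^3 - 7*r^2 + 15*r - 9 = (r - 1)*(r^2 - 6*r + 9) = (r - 3)*(r - 1)*(r - 3)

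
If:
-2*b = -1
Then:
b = 1/2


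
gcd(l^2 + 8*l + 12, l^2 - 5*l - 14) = l + 2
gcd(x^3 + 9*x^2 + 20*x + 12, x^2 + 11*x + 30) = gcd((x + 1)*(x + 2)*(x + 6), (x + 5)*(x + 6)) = x + 6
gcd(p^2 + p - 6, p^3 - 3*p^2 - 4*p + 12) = p - 2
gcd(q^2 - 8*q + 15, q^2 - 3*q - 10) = q - 5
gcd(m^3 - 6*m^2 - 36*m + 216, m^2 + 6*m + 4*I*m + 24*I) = m + 6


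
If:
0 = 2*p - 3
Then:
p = 3/2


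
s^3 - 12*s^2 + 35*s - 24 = (s - 8)*(s - 3)*(s - 1)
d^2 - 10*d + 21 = (d - 7)*(d - 3)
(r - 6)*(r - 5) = r^2 - 11*r + 30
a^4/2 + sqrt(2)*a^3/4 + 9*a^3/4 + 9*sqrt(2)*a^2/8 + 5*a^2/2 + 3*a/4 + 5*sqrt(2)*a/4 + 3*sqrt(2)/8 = (a/2 + 1/2)*(a + 1/2)*(a + 3)*(a + sqrt(2)/2)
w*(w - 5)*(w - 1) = w^3 - 6*w^2 + 5*w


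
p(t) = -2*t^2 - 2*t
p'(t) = -4*t - 2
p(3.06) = -24.85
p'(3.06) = -14.24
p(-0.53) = 0.50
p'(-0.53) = 0.12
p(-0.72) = 0.40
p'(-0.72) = 0.88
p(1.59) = -8.24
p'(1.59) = -8.36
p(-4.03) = -24.42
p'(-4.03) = 14.12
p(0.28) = -0.72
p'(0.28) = -3.12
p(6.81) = -106.37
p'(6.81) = -29.24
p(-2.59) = -8.24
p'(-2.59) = 8.36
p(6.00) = -84.00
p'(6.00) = -26.00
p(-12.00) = -264.00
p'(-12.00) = 46.00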